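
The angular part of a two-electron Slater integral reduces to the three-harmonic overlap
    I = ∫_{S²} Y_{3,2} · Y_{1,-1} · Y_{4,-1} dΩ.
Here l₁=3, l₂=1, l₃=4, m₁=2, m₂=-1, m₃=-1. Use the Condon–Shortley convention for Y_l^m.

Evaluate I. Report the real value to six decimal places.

Rules hold: Σm=0, L=8 even, 2≤4≤4.
N = 7·3·9 = 189
Δ = 0!·6!·2!/9! = 1/252
Racah Σ t=0..0: t=0:+1/36 = 1/36
⇒ 3j(3 1 4; 0 0 0)² = 4/63, sgn +1
Racah Σ t=0..0: t=0:+1/240 = 1/240
⇒ 3j(3 1 4; 2 -1 -1)² = 1/84, sgn -1
4πI² = N·(3j₀)²·(3jₘ)² = 1/7
I = -1·√(0.142857/4π) = -0.10662181

-0.106622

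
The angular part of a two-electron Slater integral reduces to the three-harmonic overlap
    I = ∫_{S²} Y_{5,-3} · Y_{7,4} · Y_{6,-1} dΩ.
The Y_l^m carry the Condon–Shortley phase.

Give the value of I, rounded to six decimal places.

Rules hold: Σm=0, L=18 even, 2≤6≤12.
N = 11·15·13 = 2145
Δ = 6!·4!·8!/19! = 1/174594420
Racah Σ t=1..5: t=1:−1/4147200 t=2:+1/207360 t=3:−1/82944 t=4:+1/207360 t=5:−1/4147200 = -1/345600
⇒ 3j(5 7 6; 0 0 0)² = 420/46189, sgn -1
Racah Σ t=4..6: t=4:+1/5806080 t=5:−1/1036800 t=6:+1/2073600 = -1/3225600
⇒ 3j(5 7 6; -3 4 -1)² = 27/4199, sgn +1
4πI² = N·(3j₀)²·(3jₘ)² = 170100/1356277
I = -1·√(0.125417/4π) = -0.09990173

-0.099902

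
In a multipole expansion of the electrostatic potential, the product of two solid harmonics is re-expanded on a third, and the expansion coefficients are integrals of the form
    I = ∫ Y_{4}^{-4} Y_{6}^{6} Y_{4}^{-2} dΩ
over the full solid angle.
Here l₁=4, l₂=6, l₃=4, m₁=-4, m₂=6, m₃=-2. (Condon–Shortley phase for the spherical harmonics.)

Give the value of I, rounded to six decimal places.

-0.163436

Checks pass: Σm=0; 14 even; l₃=4∈[2,10].
(2·4+1)(2·6+1)(2·4+1) = 1053
Δ: 6! 2! 6! / 15! → 1/1261260
sum: t=2:+1/4608 t=3:−1/1296 t=4:+1/4608 = -7/20736
3j²(4 6 4; 0 0 0) = Δ·Π!·Σ² = 20/1287  (sign -1)
sum: t=6:+1/1036800 = 1/1036800
3j²(4 6 4; -4 6 -2) = Δ·Π!·Σ² = 4/195  (sign +1)
combine: 4πI² = 1053·20/1287·4/195 = 48/143
take √, sign -1: I = -0.16343598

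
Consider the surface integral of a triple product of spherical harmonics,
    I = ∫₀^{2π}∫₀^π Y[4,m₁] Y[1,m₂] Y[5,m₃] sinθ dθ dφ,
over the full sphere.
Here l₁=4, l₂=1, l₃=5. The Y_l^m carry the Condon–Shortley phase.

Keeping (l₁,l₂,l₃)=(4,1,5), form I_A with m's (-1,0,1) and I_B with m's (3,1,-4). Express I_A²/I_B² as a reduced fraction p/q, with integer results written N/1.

2/3

Shared (l₁,l₂,l₃)=(4,1,5): N and (l;000)² cancel in I_A²/I_B².
A: Δ = 0!·8!·2!/11! = 1/495; Racah Σ t=0..0: t=0:+1/720 = 1/720; ⇒ 3j(4 1 5; -1 0 1)² = 8/165, sgn +1
B: Δ = 0!·8!·2!/11! = 1/495; Racah Σ t=0..0: t=0:+1/10080 = 1/10080; ⇒ 3j(4 1 5; 3 1 -4)² = 4/55, sgn -1
I_A²/I_B² = (8/165)/(4/55) = 2/3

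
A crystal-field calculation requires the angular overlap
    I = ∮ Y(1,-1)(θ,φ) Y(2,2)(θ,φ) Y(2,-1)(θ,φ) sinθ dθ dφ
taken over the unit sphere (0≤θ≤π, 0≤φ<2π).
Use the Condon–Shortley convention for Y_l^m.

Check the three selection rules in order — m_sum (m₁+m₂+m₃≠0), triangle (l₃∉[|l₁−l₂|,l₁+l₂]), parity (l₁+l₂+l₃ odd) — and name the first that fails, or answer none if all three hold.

parity

Σmᵢ = 0  ✓
l₃∈[|l₁−l₂|,l₁+l₂]=[1,3], have l₃=2  ✓
Σlᵢ = 5 ⇒ odd  ✗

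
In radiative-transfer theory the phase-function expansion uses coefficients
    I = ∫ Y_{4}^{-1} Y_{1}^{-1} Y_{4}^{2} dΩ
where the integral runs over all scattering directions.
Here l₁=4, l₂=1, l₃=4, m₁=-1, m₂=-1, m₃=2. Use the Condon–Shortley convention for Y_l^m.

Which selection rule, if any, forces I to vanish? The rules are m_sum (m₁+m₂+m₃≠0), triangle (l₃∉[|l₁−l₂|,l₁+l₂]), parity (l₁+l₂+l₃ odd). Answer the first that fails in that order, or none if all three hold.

azimuthal sum: -1 − 1 + 2 = 0  ✓
3 ≤ 4 ≤ 5 (triangle on l)  ✓
L = 4 + 1 + 4 = 9 (odd)  ✗

parity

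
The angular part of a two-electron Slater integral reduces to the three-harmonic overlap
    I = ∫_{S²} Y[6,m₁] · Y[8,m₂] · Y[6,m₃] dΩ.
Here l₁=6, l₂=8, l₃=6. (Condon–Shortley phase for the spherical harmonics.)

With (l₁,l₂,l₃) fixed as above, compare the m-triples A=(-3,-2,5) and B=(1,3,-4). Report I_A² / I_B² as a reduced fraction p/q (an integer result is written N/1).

l's match ⇒ only the (l;m) 3-j factors differ between A and B.
A: triangle coeff Δ(6,8,6) = 1/1309458150; Σ_t [5,6]: t=5:−1/87091200 t=6:+1/348364800 = -1/116121600; (3j)²=54/4199 [(6 8 6; -3 -2 5)], sign=+1
B: triangle coeff Δ(6,8,6) = 1/1309458150; Σ_t [3,5]: t=3:−1/116121600 t=4:+1/17418240 t=5:−1/24883200 = 1/116121600; (3j)²=5/4199 [(6 8 6; 1 3 -4)], sign=+1
I_A²/I_B² = (54/4199)/(5/4199) = 54/5

54/5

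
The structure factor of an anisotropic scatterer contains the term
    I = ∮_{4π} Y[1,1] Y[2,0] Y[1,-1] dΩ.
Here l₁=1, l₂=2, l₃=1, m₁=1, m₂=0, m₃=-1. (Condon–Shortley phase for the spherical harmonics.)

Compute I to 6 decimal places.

0.126157

Rules hold: Σm=0, L=4 even, 1≤1≤3.
N = 3·5·3 = 45
Δ = 2!·0!·2!/5! = 1/30
Racah Σ t=1..1: t=1:−1/1 = -1/1
⇒ 3j(1 2 1; 0 0 0)² = 2/15, sgn +1
Racah Σ t=0..0: t=0:+1/4 = 1/4
⇒ 3j(1 2 1; 1 0 -1)² = 1/30, sgn +1
4πI² = N·(3j₀)²·(3jₘ)² = 1/5
I = +1·√(0.2/4π) = 0.12615663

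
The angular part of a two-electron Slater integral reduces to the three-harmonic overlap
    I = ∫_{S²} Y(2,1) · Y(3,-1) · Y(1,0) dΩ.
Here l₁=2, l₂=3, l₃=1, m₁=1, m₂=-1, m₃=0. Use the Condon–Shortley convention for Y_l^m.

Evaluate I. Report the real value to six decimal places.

m-sum 0 ✓  L=6 even ✓  1≤1≤5 ✓
Π(2lᵢ+1) = 5×7×3 = 105
triangle coeff Δ(2,3,1) = 1/105
Σ_t [2,2]: t=2:+1/4 = 1/4
(3j)²=3/35 [(2 3 1; 0 0 0)], sign=-1
Σ_t [1,1]: t=1:−1/6 = -1/6
(3j)²=8/105 [(2 3 1; 1 -1 0)], sign=+1
⇒ 4πI² = 24/35
I = (-1)√(24/35/(4π)) = -0.23359668

-0.233597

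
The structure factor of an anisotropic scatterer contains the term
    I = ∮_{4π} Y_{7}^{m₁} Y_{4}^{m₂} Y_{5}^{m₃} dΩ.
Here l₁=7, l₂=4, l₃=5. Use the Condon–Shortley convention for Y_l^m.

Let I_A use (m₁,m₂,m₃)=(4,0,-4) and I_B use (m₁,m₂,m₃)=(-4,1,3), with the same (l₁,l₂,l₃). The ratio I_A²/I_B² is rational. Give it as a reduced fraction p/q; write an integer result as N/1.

1440/169

l's match ⇒ only the (l;m) 3-j factors differ between A and B.
A: triangle coeff Δ(7,4,5) = 1/6126120; Σ_t [2,3]: t=2:+1/483840 t=3:−1/1451520 = 1/725760; (3j)²=24/1547 [(7 4 5; 4 0 -4)], sign=-1
B: triangle coeff Δ(7,4,5) = 1/6126120; Σ_t [3,5]: t=3:−1/2903040 t=4:+1/241920 t=5:−1/345600 = 13/14515200; (3j)²=13/7140 [(7 4 5; -4 1 3)], sign=+1
I_A²/I_B² = (24/1547)/(13/7140) = 1440/169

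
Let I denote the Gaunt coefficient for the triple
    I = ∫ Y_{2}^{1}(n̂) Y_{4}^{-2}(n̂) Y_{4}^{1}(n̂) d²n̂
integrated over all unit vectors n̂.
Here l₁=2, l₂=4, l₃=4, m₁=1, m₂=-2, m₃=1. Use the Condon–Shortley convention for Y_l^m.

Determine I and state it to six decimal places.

Checks pass: Σm=0; 10 even; l₃=4∈[2,6].
(2·2+1)(2·4+1)(2·4+1) = 405
Δ: 2! 2! 6! / 11! → 1/13860
sum: t=0:+1/192 t=1:−1/36 t=2:+1/192 = -5/288
3j²(2 4 4; 0 0 0) = Δ·Π!·Σ² = 20/693  (sign -1)
sum: t=0:+1/96 t=1:−1/240 = 1/160
3j²(2 4 4; 1 -2 1) = Δ·Π!·Σ² = 27/1540  (sign -1)
combine: 4πI² = 405·20/693·27/1540 = 1215/5929
take √, sign +1: I = 0.12770047

0.127700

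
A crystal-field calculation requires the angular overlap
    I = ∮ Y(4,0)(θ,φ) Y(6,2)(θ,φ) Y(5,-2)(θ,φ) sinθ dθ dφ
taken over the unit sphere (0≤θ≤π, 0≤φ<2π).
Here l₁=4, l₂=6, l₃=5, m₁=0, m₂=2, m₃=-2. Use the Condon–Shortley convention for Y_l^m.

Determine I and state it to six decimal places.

0.000000

L=15 odd ⇒ parity kills the (l;000) factor ⇒ I = 0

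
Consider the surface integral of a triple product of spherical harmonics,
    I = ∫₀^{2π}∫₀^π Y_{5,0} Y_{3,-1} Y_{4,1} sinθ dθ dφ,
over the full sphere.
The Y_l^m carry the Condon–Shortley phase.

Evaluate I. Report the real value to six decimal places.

-0.009577

Checks pass: Σm=0; 12 even; l₃=4∈[2,8].
(2·5+1)(2·3+1)(2·4+1) = 693
Δ: 4! 6! 2! / 13! → 1/180180
sum: t=1:−1/576 t=2:+1/144 t=3:−1/576 = 1/288
3j²(5 3 4; 0 0 0) = Δ·Π!·Σ² = 20/1001  (sign +1)
sum: t=0:+1/5760 t=1:−1/288 t=2:+1/288 = 1/5760
3j²(5 3 4; 0 -1 1) = Δ·Π!·Σ² = 1/12012  (sign -1)
combine: 4πI² = 693·20/1001·1/12012 = 15/13013
take √, sign -1: I = -0.00957750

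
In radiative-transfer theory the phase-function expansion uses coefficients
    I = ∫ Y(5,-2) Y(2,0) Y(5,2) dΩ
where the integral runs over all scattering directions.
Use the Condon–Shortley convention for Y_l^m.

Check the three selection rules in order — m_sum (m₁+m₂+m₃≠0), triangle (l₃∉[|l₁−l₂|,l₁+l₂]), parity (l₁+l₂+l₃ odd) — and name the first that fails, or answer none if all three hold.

m₁+m₂+m₃ = -2 + 0 + 2 = 0  ✓
triangle: |5−2|=3 ≤ l₃=5 ≤ 5+2=7  ✓
parity: l₁+l₂+l₃ = 12 is even  ✓

none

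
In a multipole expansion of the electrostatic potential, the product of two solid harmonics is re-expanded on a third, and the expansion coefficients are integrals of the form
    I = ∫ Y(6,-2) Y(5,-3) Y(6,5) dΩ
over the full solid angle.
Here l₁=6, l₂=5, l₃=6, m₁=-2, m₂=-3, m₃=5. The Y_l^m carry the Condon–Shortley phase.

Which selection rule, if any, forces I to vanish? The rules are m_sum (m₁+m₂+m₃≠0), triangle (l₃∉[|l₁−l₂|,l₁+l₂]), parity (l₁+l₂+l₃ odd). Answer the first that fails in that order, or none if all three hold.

parity

m₁+m₂+m₃ = -2 − 3 + 5 = 0  ✓
triangle: |6−5|=1 ≤ l₃=6 ≤ 6+5=11  ✓
parity: l₁+l₂+l₃ = 17 is odd  ✗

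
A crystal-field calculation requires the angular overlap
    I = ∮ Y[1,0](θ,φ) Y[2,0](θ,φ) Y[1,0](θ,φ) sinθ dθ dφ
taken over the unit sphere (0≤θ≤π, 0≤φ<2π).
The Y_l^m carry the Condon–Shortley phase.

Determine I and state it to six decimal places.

Checks pass: Σm=0; 4 even; l₃=1∈[1,3].
(2·1+1)(2·2+1)(2·1+1) = 45
Δ: 2! 0! 2! / 5! → 1/30
sum: t=1:−1/1 = -1/1
3j²(1 2 1; 0 0 0) = Δ·Π!·Σ² = 2/15  (sign +1)
(m-triple is (0,0,0) — same symbol as above.)
combine: 4πI² = 45·2/15·2/15 = 4/5
take √, sign +1: I = 0.25231325

0.252313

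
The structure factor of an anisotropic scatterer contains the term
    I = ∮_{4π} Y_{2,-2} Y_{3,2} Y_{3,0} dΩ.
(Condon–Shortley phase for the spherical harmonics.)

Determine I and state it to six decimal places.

m-sum 0 ✓  L=8 even ✓  1≤3≤5 ✓
Π(2lᵢ+1) = 5×7×7 = 245
triangle coeff Δ(2,3,3) = 1/3780
Σ_t [0,2]: t=0:+1/24 t=1:−1/4 t=2:+1/24 = -1/6
(3j)²=4/105 [(2 3 3; 0 0 0)], sign=+1
Σ_t [2,2]: t=2:+1/24 = 1/24
(3j)²=1/21 [(2 3 3; -2 2 0)], sign=-1
⇒ 4πI² = 4/9
I = (-1)√(4/9/(4π)) = -0.18806319

-0.188063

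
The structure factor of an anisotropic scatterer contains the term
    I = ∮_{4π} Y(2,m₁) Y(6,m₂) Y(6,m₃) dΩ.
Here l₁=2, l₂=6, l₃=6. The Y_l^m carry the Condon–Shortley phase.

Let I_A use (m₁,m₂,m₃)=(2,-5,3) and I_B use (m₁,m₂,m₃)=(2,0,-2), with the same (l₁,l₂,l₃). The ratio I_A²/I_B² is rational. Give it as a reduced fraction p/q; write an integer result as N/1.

11/28

Same 2,6,6: normalisation and zero-m 3j drop out of the ratio.
A: Δ: 2! 2! 10! / 15! → 1/90090; sum: t=0:+1/1451520 = 1/1451520; 3j²(2 6 6; 2 -5 3) = Δ·Π!·Σ² = 1/91  (sign -1)
B: Δ: 2! 2! 10! / 15! → 1/90090; sum: t=0:+1/69120 = 1/69120; 3j²(2 6 6; 2 0 -2) = Δ·Π!·Σ² = 4/143  (sign +1)
I_A²/I_B² = (1/91)/(4/143) = 11/28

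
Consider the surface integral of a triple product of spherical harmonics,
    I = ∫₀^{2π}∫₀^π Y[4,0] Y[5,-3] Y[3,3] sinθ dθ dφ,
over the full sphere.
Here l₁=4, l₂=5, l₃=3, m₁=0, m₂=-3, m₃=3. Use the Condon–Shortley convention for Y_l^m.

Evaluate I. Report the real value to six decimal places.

Rules hold: Σm=0, L=12 even, 1≤3≤9.
N = 9·11·7 = 693
Δ = 6!·2!·4!/13! = 1/180180
Racah Σ t=2..4: t=2:+1/576 t=3:−1/144 t=4:+1/576 = -1/288
⇒ 3j(4 5 3; 0 0 0)² = 20/1001, sgn +1
Racah Σ t=2..2: t=2:+1/2304 = 1/2304
⇒ 3j(4 5 3; 0 -3 3)² = 5/143, sgn +1
4πI² = N·(3j₀)²·(3jₘ)² = 900/1859
I = +1·√(0.484131/4π) = 0.19628026

0.196280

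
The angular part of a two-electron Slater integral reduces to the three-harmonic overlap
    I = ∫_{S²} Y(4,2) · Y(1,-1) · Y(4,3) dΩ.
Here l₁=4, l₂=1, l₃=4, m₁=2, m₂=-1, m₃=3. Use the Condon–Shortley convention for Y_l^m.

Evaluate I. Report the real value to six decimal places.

Σmᵢ = 4 ≠ 0, so the φ-integral vanishes; I = 0

0.000000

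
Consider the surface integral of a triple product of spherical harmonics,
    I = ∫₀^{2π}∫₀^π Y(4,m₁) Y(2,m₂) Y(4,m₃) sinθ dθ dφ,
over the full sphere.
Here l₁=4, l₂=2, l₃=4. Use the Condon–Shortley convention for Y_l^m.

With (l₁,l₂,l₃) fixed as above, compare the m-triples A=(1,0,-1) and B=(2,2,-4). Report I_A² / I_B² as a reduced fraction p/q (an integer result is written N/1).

l's match ⇒ only the (l;m) 3-j factors differ between A and B.
A: triangle coeff Δ(4,2,4) = 1/13860; Σ_t [0,2]: t=0:+1/144 t=1:−1/48 t=2:+1/480 = -17/1440; (3j)²=289/13860 [(4 2 4; 1 0 -1)], sign=+1
B: triangle coeff Δ(4,2,4) = 1/13860; Σ_t [2,2]: t=2:+1/2880 = 1/2880; (3j)²=2/165 [(4 2 4; 2 2 -4)], sign=+1
I_A²/I_B² = (289/13860)/(2/165) = 289/168

289/168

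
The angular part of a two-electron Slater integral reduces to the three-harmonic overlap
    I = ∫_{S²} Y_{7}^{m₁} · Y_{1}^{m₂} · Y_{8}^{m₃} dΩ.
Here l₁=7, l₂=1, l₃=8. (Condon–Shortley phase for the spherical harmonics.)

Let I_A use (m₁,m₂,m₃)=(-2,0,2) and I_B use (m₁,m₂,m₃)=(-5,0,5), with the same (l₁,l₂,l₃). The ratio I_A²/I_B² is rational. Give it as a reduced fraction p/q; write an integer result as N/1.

20/13

Same 7,1,8: normalisation and zero-m 3j drop out of the ratio.
A: Δ: 0! 14! 2! / 17! → 1/2040; sum: t=0:+1/43545600 = 1/43545600; 3j²(7 1 8; -2 0 2) = Δ·Π!·Σ² = 1/34  (sign +1)
B: Δ: 0! 14! 2! / 17! → 1/2040; sum: t=0:+1/958003200 = 1/958003200; 3j²(7 1 8; -5 0 5) = Δ·Π!·Σ² = 13/680  (sign -1)
I_A²/I_B² = (1/34)/(13/680) = 20/13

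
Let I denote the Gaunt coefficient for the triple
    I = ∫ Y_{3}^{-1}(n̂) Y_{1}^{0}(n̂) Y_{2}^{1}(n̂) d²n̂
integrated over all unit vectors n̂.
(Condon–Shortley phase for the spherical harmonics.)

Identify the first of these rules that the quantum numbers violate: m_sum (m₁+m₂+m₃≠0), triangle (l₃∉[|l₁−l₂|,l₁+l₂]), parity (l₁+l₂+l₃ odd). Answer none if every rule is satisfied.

Σmᵢ = 0  ✓
l₃∈[|l₁−l₂|,l₁+l₂]=[2,4], have l₃=2  ✓
Σlᵢ = 6 ⇒ even  ✓

none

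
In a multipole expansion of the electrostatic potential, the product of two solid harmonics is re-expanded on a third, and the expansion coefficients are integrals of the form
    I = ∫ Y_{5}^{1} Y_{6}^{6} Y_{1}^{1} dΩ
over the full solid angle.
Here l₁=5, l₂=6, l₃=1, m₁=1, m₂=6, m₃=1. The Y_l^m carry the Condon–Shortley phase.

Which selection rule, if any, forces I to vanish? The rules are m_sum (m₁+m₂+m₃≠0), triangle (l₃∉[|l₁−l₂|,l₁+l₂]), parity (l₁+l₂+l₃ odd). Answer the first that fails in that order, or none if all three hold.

m_sum

Σmᵢ = 8  ✗
l₃∈[|l₁−l₂|,l₁+l₂]=[1,11], have l₃=1
Σlᵢ = 12 ⇒ even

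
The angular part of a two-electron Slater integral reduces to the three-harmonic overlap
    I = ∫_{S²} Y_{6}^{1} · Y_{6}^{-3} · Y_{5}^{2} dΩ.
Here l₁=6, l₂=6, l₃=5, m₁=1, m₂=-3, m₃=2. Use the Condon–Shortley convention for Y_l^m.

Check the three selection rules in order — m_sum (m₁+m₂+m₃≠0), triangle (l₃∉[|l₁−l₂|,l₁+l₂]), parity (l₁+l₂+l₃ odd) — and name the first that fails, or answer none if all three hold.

azimuthal sum: 1 − 3 + 2 = 0  ✓
0 ≤ 5 ≤ 12 (triangle on l)  ✓
L = 6 + 6 + 5 = 17 (odd)  ✗

parity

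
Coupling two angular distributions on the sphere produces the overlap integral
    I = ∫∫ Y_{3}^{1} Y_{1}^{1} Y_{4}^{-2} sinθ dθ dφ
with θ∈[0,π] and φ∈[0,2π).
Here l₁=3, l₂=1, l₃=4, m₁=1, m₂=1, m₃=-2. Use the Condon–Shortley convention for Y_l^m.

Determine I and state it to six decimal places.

Rules hold: Σm=0, L=8 even, 2≤4≤4.
N = 7·3·9 = 189
Δ = 0!·6!·2!/9! = 1/252
Racah Σ t=0..0: t=0:+1/36 = 1/36
⇒ 3j(3 1 4; 0 0 0)² = 4/63, sgn +1
Racah Σ t=0..0: t=0:+1/96 = 1/96
⇒ 3j(3 1 4; 1 1 -2)² = 5/84, sgn +1
4πI² = N·(3j₀)²·(3jₘ)² = 5/7
I = +1·√(0.714286/4π) = 0.23841361

0.238414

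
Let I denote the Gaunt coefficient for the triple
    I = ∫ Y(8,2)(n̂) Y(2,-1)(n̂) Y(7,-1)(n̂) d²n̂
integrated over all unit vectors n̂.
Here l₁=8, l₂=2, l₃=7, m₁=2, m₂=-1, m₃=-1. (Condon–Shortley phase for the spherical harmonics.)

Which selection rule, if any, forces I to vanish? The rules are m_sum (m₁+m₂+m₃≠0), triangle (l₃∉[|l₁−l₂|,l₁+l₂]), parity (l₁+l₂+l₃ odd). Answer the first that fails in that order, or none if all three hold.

parity

Σmᵢ = 0  ✓
l₃∈[|l₁−l₂|,l₁+l₂]=[6,10], have l₃=7  ✓
Σlᵢ = 17 ⇒ odd  ✗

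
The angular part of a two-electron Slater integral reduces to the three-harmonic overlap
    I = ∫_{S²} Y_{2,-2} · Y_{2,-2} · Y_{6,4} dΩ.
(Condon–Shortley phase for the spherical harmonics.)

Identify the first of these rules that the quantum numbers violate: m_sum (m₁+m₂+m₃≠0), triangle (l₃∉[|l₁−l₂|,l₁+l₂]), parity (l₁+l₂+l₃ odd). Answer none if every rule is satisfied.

m₁+m₂+m₃ = -2 − 2 + 4 = 0  ✓
triangle: |2−2|=0 ≤ l₃=6 ≤ 2+2=4  ✗
parity: l₁+l₂+l₃ = 10 is even

triangle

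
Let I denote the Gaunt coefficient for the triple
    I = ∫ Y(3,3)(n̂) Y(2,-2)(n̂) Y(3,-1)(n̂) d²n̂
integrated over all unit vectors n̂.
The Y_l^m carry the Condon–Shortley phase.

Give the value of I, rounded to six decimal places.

0.132981

m-sum 0 ✓  L=8 even ✓  1≤3≤5 ✓
Π(2lᵢ+1) = 7×5×7 = 245
triangle coeff Δ(3,2,3) = 1/3780
Σ_t [0,2]: t=0:+1/24 t=1:−1/4 t=2:+1/24 = -1/6
(3j)²=4/105 [(3 2 3; 0 0 0)], sign=+1
Σ_t [0,0]: t=0:+1/96 = 1/96
(3j)²=1/42 [(3 2 3; 3 -2 -1)], sign=+1
⇒ 4πI² = 2/9
I = (+1)√(2/9/(4π)) = 0.13298076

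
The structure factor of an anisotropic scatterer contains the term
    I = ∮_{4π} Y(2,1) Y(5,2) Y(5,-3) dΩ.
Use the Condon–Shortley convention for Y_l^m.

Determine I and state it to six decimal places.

Checks pass: Σm=0; 12 even; l₃=5∈[3,7].
(2·2+1)(2·5+1)(2·5+1) = 605
Δ: 2! 2! 8! / 13! → 1/38610
sum: t=0:+1/2880 t=1:−1/576 t=2:+1/2880 = -1/960
3j²(2 5 5; 0 0 0) = Δ·Π!·Σ² = 10/429  (sign +1)
sum: t=0:+1/10080 t=1:−1/2880 = -1/4032
3j²(2 5 5; 1 2 -3) = Δ·Π!·Σ² = 10/429  (sign -1)
combine: 4πI² = 605·10/429·10/429 = 500/1521
take √, sign -1: I = -0.16173926

-0.161739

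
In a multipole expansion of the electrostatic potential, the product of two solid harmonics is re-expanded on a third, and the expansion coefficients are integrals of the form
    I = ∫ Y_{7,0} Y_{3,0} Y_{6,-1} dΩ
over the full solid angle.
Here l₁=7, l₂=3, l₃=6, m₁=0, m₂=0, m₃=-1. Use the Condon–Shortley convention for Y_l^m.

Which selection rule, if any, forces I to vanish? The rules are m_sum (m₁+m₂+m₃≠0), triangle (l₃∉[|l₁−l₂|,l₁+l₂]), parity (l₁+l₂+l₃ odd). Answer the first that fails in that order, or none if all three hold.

m_sum

m₁+m₂+m₃ = 0 + 0 − 1 = -1  ✗
triangle: |7−3|=4 ≤ l₃=6 ≤ 7+3=10
parity: l₁+l₂+l₃ = 16 is even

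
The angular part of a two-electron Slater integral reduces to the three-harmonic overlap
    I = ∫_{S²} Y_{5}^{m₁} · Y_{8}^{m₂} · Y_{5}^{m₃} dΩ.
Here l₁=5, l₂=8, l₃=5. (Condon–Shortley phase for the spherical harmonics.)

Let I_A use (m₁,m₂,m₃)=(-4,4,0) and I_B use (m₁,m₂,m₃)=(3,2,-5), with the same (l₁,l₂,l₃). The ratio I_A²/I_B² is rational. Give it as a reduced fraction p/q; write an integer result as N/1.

Same 5,8,5: normalisation and zero-m 3j drop out of the ratio.
A: Δ: 8! 2! 8! / 19! → 1/37413090; sum: t=7:−1/7257600 t=8:+1/23224320 = -11/116121600; 3j²(5 8 5; -4 4 0) = Δ·Π!·Σ² = 121/8398  (sign +1)
B: Δ: 8! 2! 8! / 19! → 1/37413090; sum: t=2:+1/116121600 = 1/116121600; 3j²(5 8 5; 3 2 -5) = Δ·Π!·Σ² = 70/46189  (sign +1)
I_A²/I_B² = (121/8398)/(70/46189) = 1331/140

1331/140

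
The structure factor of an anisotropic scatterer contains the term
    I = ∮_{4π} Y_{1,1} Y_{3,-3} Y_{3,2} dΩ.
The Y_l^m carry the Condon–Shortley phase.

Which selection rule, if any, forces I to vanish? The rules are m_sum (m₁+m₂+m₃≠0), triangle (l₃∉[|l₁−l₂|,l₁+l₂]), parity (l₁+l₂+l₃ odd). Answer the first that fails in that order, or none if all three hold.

parity

azimuthal sum: 1 − 3 + 2 = 0  ✓
2 ≤ 3 ≤ 4 (triangle on l)  ✓
L = 1 + 3 + 3 = 7 (odd)  ✗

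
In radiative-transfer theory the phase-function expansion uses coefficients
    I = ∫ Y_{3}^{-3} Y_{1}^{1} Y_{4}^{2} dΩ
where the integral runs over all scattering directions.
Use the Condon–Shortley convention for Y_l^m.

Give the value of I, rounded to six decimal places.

0.061558

Checks pass: Σm=0; 8 even; l₃=4∈[2,4].
(2·3+1)(2·1+1)(2·4+1) = 189
Δ: 0! 6! 2! / 9! → 1/252
sum: t=0:+1/36 = 1/36
3j²(3 1 4; 0 0 0) = Δ·Π!·Σ² = 4/63  (sign +1)
sum: t=0:+1/1440 = 1/1440
3j²(3 1 4; -3 1 2) = Δ·Π!·Σ² = 1/252  (sign +1)
combine: 4πI² = 189·4/63·1/252 = 1/21
take √, sign +1: I = 0.06155813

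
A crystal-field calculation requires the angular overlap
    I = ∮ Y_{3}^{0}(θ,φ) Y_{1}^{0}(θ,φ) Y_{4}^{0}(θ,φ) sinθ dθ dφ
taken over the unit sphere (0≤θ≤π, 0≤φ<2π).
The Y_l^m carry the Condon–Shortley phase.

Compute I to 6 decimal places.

Checks pass: Σm=0; 8 even; l₃=4∈[2,4].
(2·3+1)(2·1+1)(2·4+1) = 189
Δ: 0! 6! 2! / 9! → 1/252
sum: t=0:+1/36 = 1/36
3j²(3 1 4; 0 0 0) = Δ·Π!·Σ² = 4/63  (sign +1)
(m-triple is (0,0,0) — same symbol as above.)
combine: 4πI² = 189·4/63·4/63 = 16/21
take √, sign +1: I = 0.24623252

0.246233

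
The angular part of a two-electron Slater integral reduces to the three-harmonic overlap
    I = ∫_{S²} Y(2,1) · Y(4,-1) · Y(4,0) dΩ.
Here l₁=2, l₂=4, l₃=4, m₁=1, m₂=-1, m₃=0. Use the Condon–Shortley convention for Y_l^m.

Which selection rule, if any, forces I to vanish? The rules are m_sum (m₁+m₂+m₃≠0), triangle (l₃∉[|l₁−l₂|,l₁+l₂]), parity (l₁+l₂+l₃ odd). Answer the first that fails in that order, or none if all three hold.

none

m₁+m₂+m₃ = 1 − 1 + 0 = 0  ✓
triangle: |2−4|=2 ≤ l₃=4 ≤ 2+4=6  ✓
parity: l₁+l₂+l₃ = 10 is even  ✓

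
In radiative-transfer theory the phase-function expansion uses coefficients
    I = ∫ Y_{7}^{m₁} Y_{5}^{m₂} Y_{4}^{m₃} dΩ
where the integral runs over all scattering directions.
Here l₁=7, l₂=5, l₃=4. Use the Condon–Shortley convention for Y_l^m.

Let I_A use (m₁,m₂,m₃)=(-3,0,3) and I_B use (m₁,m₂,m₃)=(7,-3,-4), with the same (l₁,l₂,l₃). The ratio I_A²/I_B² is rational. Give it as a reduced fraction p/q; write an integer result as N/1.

245/286

Same 7,5,4: normalisation and zero-m 3j drop out of the ratio.
A: Δ: 8! 6! 2! / 17! → 1/6126120; sum: t=4:+1/414720 t=5:−1/172800 = -7/2073600; 3j²(7 5 4; -3 0 3) = Δ·Π!·Σ² = 343/29172  (sign +1)
B: Δ: 8! 6! 2! / 17! → 1/6126120; sum: t=0:+1/58060800 = 1/58060800; 3j²(7 5 4; 7 -3 -4) = Δ·Π!·Σ² = 7/510  (sign +1)
I_A²/I_B² = (343/29172)/(7/510) = 245/286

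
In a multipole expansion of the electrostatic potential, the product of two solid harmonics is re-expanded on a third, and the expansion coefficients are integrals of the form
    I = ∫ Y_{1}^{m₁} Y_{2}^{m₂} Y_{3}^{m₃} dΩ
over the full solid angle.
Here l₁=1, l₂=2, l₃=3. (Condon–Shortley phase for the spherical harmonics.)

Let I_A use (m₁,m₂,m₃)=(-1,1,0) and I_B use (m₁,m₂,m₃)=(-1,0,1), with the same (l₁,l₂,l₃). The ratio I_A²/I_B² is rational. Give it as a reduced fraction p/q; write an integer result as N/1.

1/2

Shared (l₁,l₂,l₃)=(1,2,3): N and (l;000)² cancel in I_A²/I_B².
A: Δ = 0!·2!·4!/7! = 1/105; Racah Σ t=0..0: t=0:+1/12 = 1/12; ⇒ 3j(1 2 3; -1 1 0)² = 1/35, sgn -1
B: Δ = 0!·2!·4!/7! = 1/105; Racah Σ t=0..0: t=0:+1/8 = 1/8; ⇒ 3j(1 2 3; -1 0 1)² = 2/35, sgn +1
I_A²/I_B² = (1/35)/(2/35) = 1/2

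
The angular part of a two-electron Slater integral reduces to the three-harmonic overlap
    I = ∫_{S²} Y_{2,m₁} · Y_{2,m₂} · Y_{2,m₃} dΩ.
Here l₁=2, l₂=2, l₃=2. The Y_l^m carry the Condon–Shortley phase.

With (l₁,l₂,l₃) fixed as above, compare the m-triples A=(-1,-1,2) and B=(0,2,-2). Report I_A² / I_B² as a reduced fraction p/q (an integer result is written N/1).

l's match ⇒ only the (l;m) 3-j factors differ between A and B.
A: triangle coeff Δ(2,2,2) = 1/630; Σ_t [1,1]: t=1:−1/4 = -1/4; (3j)²=3/35 [(2 2 2; -1 -1 2)], sign=-1
B: triangle coeff Δ(2,2,2) = 1/630; Σ_t [2,2]: t=2:+1/8 = 1/8; (3j)²=2/35 [(2 2 2; 0 2 -2)], sign=+1
I_A²/I_B² = (3/35)/(2/35) = 3/2

3/2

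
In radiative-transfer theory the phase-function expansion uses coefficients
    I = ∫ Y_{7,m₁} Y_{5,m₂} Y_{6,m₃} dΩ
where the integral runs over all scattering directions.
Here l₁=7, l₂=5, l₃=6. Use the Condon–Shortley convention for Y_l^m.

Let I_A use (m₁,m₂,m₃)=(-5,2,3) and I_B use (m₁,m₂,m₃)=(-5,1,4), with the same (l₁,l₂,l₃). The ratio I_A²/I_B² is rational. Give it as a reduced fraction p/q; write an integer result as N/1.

17661/13690

Same 7,5,6: normalisation and zero-m 3j drop out of the ratio.
A: Δ: 6! 8! 4! / 19! → 1/174594420; sum: t=4:+1/11612160 t=5:−1/2419200 t=6:+1/6220800 = -29/174182400; 3j²(7 5 6; -5 2 3) = Δ·Π!·Σ² = 841/83980  (sign +1)
B: Δ: 6! 8! 4! / 19! → 1/174594420; sum: t=4:+1/7741440 t=5:−1/3628800 t=6:+1/24883200 = -37/348364800; 3j²(7 5 6; -5 1 4) = Δ·Π!·Σ² = 1369/176358  (sign -1)
I_A²/I_B² = (841/83980)/(1369/176358) = 17661/13690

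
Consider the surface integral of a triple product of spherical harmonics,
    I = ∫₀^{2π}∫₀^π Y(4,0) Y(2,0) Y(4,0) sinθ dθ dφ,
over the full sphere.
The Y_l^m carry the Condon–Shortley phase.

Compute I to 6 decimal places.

0.163840

Checks pass: Σm=0; 10 even; l₃=4∈[2,6].
(2·4+1)(2·2+1)(2·4+1) = 405
Δ: 2! 6! 2! / 11! → 1/13860
sum: t=0:+1/192 t=1:−1/36 t=2:+1/192 = -5/288
3j²(4 2 4; 0 0 0) = Δ·Π!·Σ² = 20/693  (sign -1)
(m-triple is (0,0,0) — same symbol as above.)
combine: 4πI² = 405·20/693·20/693 = 2000/5929
take √, sign +1: I = 0.16383977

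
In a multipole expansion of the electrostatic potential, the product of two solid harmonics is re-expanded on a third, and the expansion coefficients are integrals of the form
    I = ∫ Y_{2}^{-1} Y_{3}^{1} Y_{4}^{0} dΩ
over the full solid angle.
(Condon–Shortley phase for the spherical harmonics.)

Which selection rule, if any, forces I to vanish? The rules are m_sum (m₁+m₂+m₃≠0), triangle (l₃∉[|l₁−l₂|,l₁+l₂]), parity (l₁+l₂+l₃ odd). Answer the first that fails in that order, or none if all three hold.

parity

Σmᵢ = 0  ✓
l₃∈[|l₁−l₂|,l₁+l₂]=[1,5], have l₃=4  ✓
Σlᵢ = 9 ⇒ odd  ✗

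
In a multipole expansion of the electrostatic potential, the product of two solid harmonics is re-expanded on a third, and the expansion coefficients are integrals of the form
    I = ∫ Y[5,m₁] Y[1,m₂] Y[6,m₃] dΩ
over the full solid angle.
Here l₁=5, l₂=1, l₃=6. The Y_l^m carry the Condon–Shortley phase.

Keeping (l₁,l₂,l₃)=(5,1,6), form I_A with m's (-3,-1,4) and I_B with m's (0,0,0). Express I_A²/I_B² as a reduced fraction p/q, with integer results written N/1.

l's match ⇒ only the (l;m) 3-j factors differ between A and B.
A: triangle coeff Δ(5,1,6) = 1/858; Σ_t [0,0]: t=0:+1/161280 = 1/161280; (3j)²=15/286 [(5 1 6; -3 -1 4)], sign=+1
B: triangle coeff Δ(5,1,6) = 1/858; Σ_t [0,0]: t=0:+1/14400 = 1/14400; (3j)²=6/143 [(5 1 6; 0 0 0)], sign=+1
I_A²/I_B² = (15/286)/(6/143) = 5/4

5/4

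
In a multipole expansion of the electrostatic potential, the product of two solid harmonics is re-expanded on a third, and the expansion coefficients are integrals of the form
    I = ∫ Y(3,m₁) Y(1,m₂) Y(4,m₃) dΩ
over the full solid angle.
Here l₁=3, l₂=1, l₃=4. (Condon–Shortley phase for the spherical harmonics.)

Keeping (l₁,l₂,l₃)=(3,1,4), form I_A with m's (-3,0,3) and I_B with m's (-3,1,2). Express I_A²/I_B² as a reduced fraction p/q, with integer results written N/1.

7/1

Same 3,1,4: normalisation and zero-m 3j drop out of the ratio.
A: Δ: 0! 6! 2! / 9! → 1/252; sum: t=0:+1/720 = 1/720; 3j²(3 1 4; -3 0 3) = Δ·Π!·Σ² = 1/36  (sign -1)
B: Δ: 0! 6! 2! / 9! → 1/252; sum: t=0:+1/1440 = 1/1440; 3j²(3 1 4; -3 1 2) = Δ·Π!·Σ² = 1/252  (sign +1)
I_A²/I_B² = (1/36)/(1/252) = 7/1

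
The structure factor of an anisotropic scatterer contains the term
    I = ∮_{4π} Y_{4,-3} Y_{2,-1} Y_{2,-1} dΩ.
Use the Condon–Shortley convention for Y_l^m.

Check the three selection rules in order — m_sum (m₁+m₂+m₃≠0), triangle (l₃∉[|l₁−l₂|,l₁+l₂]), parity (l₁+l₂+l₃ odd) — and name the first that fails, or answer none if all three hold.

m_sum

azimuthal sum: -3 − 1 − 1 = -5  ✗
2 ≤ 2 ≤ 6 (triangle on l)
L = 4 + 2 + 2 = 8 (even)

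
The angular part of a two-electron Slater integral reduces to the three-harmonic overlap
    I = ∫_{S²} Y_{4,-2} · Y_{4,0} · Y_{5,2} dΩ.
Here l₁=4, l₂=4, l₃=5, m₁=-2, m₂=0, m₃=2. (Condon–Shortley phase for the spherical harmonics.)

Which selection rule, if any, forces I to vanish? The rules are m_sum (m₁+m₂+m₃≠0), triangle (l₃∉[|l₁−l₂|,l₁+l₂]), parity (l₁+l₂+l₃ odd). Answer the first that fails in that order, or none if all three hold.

Σmᵢ = 0  ✓
l₃∈[|l₁−l₂|,l₁+l₂]=[0,8], have l₃=5  ✓
Σlᵢ = 13 ⇒ odd  ✗

parity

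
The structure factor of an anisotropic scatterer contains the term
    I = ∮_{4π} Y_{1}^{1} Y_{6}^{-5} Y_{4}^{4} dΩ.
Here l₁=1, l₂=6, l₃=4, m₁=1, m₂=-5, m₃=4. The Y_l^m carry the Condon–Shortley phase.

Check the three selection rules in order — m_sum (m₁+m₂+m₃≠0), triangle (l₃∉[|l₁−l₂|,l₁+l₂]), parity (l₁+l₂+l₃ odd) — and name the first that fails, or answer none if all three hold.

triangle

Σmᵢ = 0  ✓
l₃∈[|l₁−l₂|,l₁+l₂]=[5,7], have l₃=4  ✗
Σlᵢ = 11 ⇒ odd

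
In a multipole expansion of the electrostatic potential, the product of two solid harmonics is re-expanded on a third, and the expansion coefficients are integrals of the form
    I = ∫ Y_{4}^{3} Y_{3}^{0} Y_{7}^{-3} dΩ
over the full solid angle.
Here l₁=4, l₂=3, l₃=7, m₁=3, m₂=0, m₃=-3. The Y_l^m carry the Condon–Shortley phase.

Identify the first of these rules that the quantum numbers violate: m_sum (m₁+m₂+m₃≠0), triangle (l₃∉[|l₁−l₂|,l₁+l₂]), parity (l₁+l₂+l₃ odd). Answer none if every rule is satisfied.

none

m₁+m₂+m₃ = 3 + 0 − 3 = 0  ✓
triangle: |4−3|=1 ≤ l₃=7 ≤ 4+3=7  ✓
parity: l₁+l₂+l₃ = 14 is even  ✓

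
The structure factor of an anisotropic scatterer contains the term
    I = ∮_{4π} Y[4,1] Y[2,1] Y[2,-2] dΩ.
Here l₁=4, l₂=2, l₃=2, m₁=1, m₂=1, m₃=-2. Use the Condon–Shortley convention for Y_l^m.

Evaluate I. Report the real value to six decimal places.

m-sum 0 ✓  L=8 even ✓  2≤2≤6 ✓
Π(2lᵢ+1) = 9×5×5 = 225
triangle coeff Δ(4,2,2) = 1/630
Σ_t [2,2]: t=2:+1/16 = 1/16
(3j)²=2/35 [(4 2 2; 0 0 0)], sign=+1
Σ_t [3,3]: t=3:−1/144 = -1/144
(3j)²=1/126 [(4 2 2; 1 1 -2)], sign=-1
⇒ 4πI² = 5/49
I = (-1)√(5/49/(4π)) = -0.09011188

-0.090112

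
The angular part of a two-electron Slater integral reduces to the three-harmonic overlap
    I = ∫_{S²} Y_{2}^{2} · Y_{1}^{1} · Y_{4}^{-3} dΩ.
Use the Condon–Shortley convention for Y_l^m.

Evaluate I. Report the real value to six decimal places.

triangle: need 1≤l₃≤3, have 4; I=0

0.000000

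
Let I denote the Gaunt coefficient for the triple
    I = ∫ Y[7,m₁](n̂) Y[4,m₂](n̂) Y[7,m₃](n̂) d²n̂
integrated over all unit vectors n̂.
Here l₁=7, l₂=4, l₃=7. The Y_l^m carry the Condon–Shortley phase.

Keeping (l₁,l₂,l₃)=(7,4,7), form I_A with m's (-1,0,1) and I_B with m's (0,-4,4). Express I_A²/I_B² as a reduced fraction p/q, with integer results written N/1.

Same 7,4,7: normalisation and zero-m 3j drop out of the ratio.
A: Δ: 4! 10! 4! / 19! → 1/58198140; sum: t=0:+1/46448640 t=1:−1/1088640 t=2:+1/276480 t=3:−1/518400 t=4:+1/9953280 = 23/25804800; 3j²(7 4 7; -1 0 1) = Δ·Π!·Σ² = 42849/6466460  (sign +1)
B: Δ: 4! 10! 4! / 19! → 1/58198140; sum: t=0:+1/17418240 = 1/17418240; 3j²(7 4 7; 0 -4 4) = Δ·Π!·Σ² = 175/12597  (sign -1)
I_A²/I_B² = (42849/6466460)/(175/12597) = 128547/269500

128547/269500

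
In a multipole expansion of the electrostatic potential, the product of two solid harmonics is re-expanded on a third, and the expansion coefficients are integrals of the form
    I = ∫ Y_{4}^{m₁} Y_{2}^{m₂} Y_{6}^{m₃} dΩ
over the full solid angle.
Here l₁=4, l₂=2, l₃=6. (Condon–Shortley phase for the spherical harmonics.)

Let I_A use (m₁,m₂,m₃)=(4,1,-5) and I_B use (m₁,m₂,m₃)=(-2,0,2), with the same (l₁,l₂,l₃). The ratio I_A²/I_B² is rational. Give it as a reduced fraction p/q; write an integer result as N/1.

l's match ⇒ only the (l;m) 3-j factors differ between A and B.
A: triangle coeff Δ(4,2,6) = 1/6435; Σ_t [0,0]: t=0:+1/241920 = 1/241920; (3j)²=1/39 [(4 2 6; 4 1 -5)], sign=-1
B: triangle coeff Δ(4,2,6) = 1/6435; Σ_t [0,0]: t=0:+1/5760 = 1/5760; (3j)²=56/2145 [(4 2 6; -2 0 2)], sign=+1
I_A²/I_B² = (1/39)/(56/2145) = 55/56

55/56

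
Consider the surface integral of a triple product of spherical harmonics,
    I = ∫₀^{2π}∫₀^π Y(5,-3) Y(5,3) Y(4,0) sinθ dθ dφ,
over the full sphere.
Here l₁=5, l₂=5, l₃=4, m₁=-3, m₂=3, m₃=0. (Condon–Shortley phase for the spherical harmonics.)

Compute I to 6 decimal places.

0.130198

Checks pass: Σm=0; 14 even; l₃=4∈[0,10].
(2·5+1)(2·5+1)(2·4+1) = 1089
Δ: 6! 4! 4! / 15! → 1/3153150
sum: t=1:−1/69120 t=2:+1/1728 t=3:−1/576 t=4:+1/1728 t=5:−1/69120 = -7/11520
3j²(5 5 4; 0 0 0) = Δ·Π!·Σ² = 2/143  (sign -1)
sum: t=4:+1/27648 t=5:−1/4320 t=6:+1/11520 = -1/9216
3j²(5 5 4; -3 3 0) = Δ·Π!·Σ² = 2/143  (sign -1)
combine: 4πI² = 1089·2/143·2/143 = 36/169
take √, sign +1: I = 0.13019760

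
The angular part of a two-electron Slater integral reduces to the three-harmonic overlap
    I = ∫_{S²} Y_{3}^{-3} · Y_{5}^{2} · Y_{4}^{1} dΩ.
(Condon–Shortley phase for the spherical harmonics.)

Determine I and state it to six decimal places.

-0.179179

Rules hold: Σm=0, L=12 even, 2≤4≤8.
N = 7·11·9 = 693
Δ = 4!·2!·6!/13! = 1/180180
Racah Σ t=1..3: t=1:−1/576 t=2:+1/144 t=3:−1/576 = 1/288
⇒ 3j(3 5 4; 0 0 0)² = 20/1001, sgn +1
Racah Σ t=4..4: t=4:+1/1728 = 1/1728
⇒ 3j(3 5 4; -3 2 1)² = 25/858, sgn -1
4πI² = N·(3j₀)²·(3jₘ)² = 750/1859
I = -1·√(0.403443/4π) = -0.17917854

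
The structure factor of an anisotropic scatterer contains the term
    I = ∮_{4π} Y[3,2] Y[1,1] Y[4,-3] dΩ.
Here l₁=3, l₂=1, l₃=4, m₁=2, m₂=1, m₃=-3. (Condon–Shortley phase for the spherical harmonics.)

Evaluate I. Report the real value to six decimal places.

Rules hold: Σm=0, L=8 even, 2≤4≤4.
N = 7·3·9 = 189
Δ = 0!·6!·2!/9! = 1/252
Racah Σ t=0..0: t=0:+1/36 = 1/36
⇒ 3j(3 1 4; 0 0 0)² = 4/63, sgn +1
Racah Σ t=0..0: t=0:+1/240 = 1/240
⇒ 3j(3 1 4; 2 1 -3)² = 1/12, sgn -1
4πI² = N·(3j₀)²·(3jₘ)² = 1/1
I = -1·√(1/4π) = -0.28209479

-0.282095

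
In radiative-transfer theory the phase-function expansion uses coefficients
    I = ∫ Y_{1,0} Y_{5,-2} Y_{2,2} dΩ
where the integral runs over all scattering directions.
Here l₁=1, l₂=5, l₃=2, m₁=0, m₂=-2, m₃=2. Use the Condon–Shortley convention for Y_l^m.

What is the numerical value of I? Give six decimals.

|1−5|≤2≤1+5 violated ⇒ I = 0

0.000000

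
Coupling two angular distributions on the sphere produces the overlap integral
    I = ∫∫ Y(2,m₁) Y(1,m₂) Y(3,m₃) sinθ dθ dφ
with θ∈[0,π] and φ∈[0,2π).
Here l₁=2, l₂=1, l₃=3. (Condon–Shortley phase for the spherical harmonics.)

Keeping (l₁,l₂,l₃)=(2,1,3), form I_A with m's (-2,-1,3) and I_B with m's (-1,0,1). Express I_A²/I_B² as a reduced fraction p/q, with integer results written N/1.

Shared (l₁,l₂,l₃)=(2,1,3): N and (l;000)² cancel in I_A²/I_B².
A: Δ = 0!·4!·2!/7! = 1/105; Racah Σ t=0..0: t=0:+1/48 = 1/48; ⇒ 3j(2 1 3; -2 -1 3)² = 1/7, sgn +1
B: Δ = 0!·4!·2!/7! = 1/105; Racah Σ t=0..0: t=0:+1/6 = 1/6; ⇒ 3j(2 1 3; -1 0 1)² = 8/105, sgn +1
I_A²/I_B² = (1/7)/(8/105) = 15/8

15/8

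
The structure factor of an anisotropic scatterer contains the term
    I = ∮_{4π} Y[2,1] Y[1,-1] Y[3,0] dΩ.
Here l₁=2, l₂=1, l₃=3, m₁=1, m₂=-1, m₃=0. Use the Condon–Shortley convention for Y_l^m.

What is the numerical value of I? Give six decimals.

Rules hold: Σm=0, L=6 even, 1≤3≤3.
N = 5·3·7 = 105
Δ = 0!·4!·2!/7! = 1/105
Racah Σ t=0..0: t=0:+1/4 = 1/4
⇒ 3j(2 1 3; 0 0 0)² = 3/35, sgn -1
Racah Σ t=0..0: t=0:+1/12 = 1/12
⇒ 3j(2 1 3; 1 -1 0)² = 1/35, sgn -1
4πI² = N·(3j₀)²·(3jₘ)² = 9/35
I = +1·√(0.257143/4π) = 0.14304817

0.143048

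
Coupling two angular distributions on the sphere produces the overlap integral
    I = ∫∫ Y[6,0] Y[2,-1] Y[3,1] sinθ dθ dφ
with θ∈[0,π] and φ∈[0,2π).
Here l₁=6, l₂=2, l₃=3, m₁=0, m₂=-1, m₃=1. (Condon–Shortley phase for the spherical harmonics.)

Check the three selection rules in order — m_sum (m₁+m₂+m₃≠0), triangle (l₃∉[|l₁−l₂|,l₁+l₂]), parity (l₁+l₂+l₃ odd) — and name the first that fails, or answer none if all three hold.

triangle

m₁+m₂+m₃ = 0 − 1 + 1 = 0  ✓
triangle: |6−2|=4 ≤ l₃=3 ≤ 6+2=8  ✗
parity: l₁+l₂+l₃ = 11 is odd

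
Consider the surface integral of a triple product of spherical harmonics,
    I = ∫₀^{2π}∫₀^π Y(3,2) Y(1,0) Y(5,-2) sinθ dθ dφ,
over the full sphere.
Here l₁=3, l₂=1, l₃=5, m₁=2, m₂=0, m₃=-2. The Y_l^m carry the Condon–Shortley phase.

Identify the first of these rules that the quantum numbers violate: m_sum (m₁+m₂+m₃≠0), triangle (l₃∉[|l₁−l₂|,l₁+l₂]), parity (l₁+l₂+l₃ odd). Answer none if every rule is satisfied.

azimuthal sum: 2 + 0 − 2 = 0  ✓
2 ≤ 5 ≤ 4 (triangle on l)  ✗
L = 3 + 1 + 5 = 9 (odd)

triangle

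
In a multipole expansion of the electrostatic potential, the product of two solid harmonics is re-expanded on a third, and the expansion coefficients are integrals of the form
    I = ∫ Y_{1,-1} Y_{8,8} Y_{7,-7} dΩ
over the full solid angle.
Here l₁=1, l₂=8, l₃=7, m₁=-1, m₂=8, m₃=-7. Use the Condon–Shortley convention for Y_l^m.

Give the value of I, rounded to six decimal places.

m-sum 0 ✓  L=16 even ✓  7≤7≤9 ✓
Π(2lᵢ+1) = 3×17×15 = 765
triangle coeff Δ(1,8,7) = 1/2040
Σ_t [1,1]: t=1:−1/25401600 = -1/25401600
(3j)²=8/255 [(1 8 7; 0 0 0)], sign=+1
Σ_t [2,2]: t=2:+1/174356582400 = 1/174356582400
(3j)²=1/17 [(1 8 7; -1 8 -7)], sign=+1
⇒ 4πI² = 24/17
I = (+1)√(24/17/(4π)) = 0.33517856

0.335179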